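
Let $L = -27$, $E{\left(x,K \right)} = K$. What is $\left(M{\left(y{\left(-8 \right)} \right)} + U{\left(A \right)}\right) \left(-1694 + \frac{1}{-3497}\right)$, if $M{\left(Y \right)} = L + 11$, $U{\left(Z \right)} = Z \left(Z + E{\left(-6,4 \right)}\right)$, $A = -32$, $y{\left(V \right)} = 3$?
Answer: $- \frac{5213048720}{3497} \approx -1.4907 \cdot 10^{6}$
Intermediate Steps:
$U{\left(Z \right)} = Z \left(4 + Z\right)$ ($U{\left(Z \right)} = Z \left(Z + 4\right) = Z \left(4 + Z\right)$)
$M{\left(Y \right)} = -16$ ($M{\left(Y \right)} = -27 + 11 = -16$)
$\left(M{\left(y{\left(-8 \right)} \right)} + U{\left(A \right)}\right) \left(-1694 + \frac{1}{-3497}\right) = \left(-16 - 32 \left(4 - 32\right)\right) \left(-1694 + \frac{1}{-3497}\right) = \left(-16 - -896\right) \left(-1694 - \frac{1}{3497}\right) = \left(-16 + 896\right) \left(- \frac{5923919}{3497}\right) = 880 \left(- \frac{5923919}{3497}\right) = - \frac{5213048720}{3497}$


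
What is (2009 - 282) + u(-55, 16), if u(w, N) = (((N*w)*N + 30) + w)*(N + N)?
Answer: -449633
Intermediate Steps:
u(w, N) = 2*N*(30 + w + w*N²) (u(w, N) = ((w*N² + 30) + w)*(2*N) = ((30 + w*N²) + w)*(2*N) = (30 + w + w*N²)*(2*N) = 2*N*(30 + w + w*N²))
(2009 - 282) + u(-55, 16) = (2009 - 282) + 2*16*(30 - 55 - 55*16²) = 1727 + 2*16*(30 - 55 - 55*256) = 1727 + 2*16*(30 - 55 - 14080) = 1727 + 2*16*(-14105) = 1727 - 451360 = -449633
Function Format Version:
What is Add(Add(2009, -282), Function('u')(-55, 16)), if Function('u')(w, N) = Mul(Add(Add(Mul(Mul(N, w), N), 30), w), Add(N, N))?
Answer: -449633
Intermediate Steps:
Function('u')(w, N) = Mul(2, N, Add(30, w, Mul(w, Pow(N, 2)))) (Function('u')(w, N) = Mul(Add(Add(Mul(w, Pow(N, 2)), 30), w), Mul(2, N)) = Mul(Add(Add(30, Mul(w, Pow(N, 2))), w), Mul(2, N)) = Mul(Add(30, w, Mul(w, Pow(N, 2))), Mul(2, N)) = Mul(2, N, Add(30, w, Mul(w, Pow(N, 2)))))
Add(Add(2009, -282), Function('u')(-55, 16)) = Add(Add(2009, -282), Mul(2, 16, Add(30, -55, Mul(-55, Pow(16, 2))))) = Add(1727, Mul(2, 16, Add(30, -55, Mul(-55, 256)))) = Add(1727, Mul(2, 16, Add(30, -55, -14080))) = Add(1727, Mul(2, 16, -14105)) = Add(1727, -451360) = -449633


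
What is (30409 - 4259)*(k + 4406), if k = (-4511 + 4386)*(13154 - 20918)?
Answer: 25493791900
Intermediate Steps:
k = 970500 (k = -125*(-7764) = 970500)
(30409 - 4259)*(k + 4406) = (30409 - 4259)*(970500 + 4406) = 26150*974906 = 25493791900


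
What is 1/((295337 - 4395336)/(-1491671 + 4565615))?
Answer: -3073944/4099999 ≈ -0.74974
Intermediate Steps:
1/((295337 - 4395336)/(-1491671 + 4565615)) = 1/(-4099999/3073944) = -3073944/4099999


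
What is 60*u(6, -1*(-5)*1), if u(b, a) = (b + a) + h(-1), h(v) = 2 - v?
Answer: 840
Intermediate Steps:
u(b, a) = 3 + a + b (u(b, a) = (b + a) + (2 - 1*(-1)) = (a + b) + (2 + 1) = (a + b) + 3 = 3 + a + b)
60*u(6, -1*(-5)*1) = 60*(3 - 1*(-5)*1 + 6) = 60*(3 + 5*1 + 6) = 60*(3 + 5 + 6) = 60*14 = 840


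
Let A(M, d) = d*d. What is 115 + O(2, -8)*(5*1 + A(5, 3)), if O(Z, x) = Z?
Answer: 143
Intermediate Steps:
A(M, d) = d²
115 + O(2, -8)*(5*1 + A(5, 3)) = 115 + 2*(5*1 + 3²) = 115 + 2*(5 + 9) = 115 + 2*14 = 115 + 28 = 143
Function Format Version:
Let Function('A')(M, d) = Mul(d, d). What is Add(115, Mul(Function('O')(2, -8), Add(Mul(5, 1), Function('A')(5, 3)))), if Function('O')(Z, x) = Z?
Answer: 143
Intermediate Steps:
Function('A')(M, d) = Pow(d, 2)
Add(115, Mul(Function('O')(2, -8), Add(Mul(5, 1), Function('A')(5, 3)))) = Add(115, Mul(2, Add(Mul(5, 1), Pow(3, 2)))) = Add(115, Mul(2, Add(5, 9))) = Add(115, Mul(2, 14)) = Add(115, 28) = 143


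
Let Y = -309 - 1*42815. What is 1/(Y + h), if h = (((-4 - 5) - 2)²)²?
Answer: -1/28483 ≈ -3.5109e-5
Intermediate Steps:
Y = -43124 (Y = -309 - 42815 = -43124)
h = 14641 (h = ((-9 - 2)²)² = ((-11)²)² = 121² = 14641)
1/(Y + h) = 1/(-43124 + 14641) = 1/(-28483) = -1/28483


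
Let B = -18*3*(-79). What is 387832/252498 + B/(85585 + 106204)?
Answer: 37729533958/24213169461 ≈ 1.5582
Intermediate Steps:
B = 4266 (B = -54*(-79) = 4266)
387832/252498 + B/(85585 + 106204) = 387832/252498 + 4266/(85585 + 106204) = 387832*(1/252498) + 4266/191789 = 193916/126249 + 4266*(1/191789) = 193916/126249 + 4266/191789 = 37729533958/24213169461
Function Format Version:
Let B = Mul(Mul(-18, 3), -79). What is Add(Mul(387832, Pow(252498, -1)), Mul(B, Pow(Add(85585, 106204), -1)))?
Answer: Rational(37729533958, 24213169461) ≈ 1.5582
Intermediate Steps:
B = 4266 (B = Mul(-54, -79) = 4266)
Add(Mul(387832, Pow(252498, -1)), Mul(B, Pow(Add(85585, 106204), -1))) = Add(Mul(387832, Pow(252498, -1)), Mul(4266, Pow(Add(85585, 106204), -1))) = Add(Mul(387832, Rational(1, 252498)), Mul(4266, Pow(191789, -1))) = Add(Rational(193916, 126249), Mul(4266, Rational(1, 191789))) = Add(Rational(193916, 126249), Rational(4266, 191789)) = Rational(37729533958, 24213169461)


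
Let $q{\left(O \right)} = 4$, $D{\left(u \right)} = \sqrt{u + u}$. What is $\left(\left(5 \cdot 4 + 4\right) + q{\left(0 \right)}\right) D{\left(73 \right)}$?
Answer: $28 \sqrt{146} \approx 338.33$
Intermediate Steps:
$D{\left(u \right)} = \sqrt{2} \sqrt{u}$ ($D{\left(u \right)} = \sqrt{2 u} = \sqrt{2} \sqrt{u}$)
$\left(\left(5 \cdot 4 + 4\right) + q{\left(0 \right)}\right) D{\left(73 \right)} = \left(\left(5 \cdot 4 + 4\right) + 4\right) \sqrt{2} \sqrt{73} = \left(\left(20 + 4\right) + 4\right) \sqrt{146} = \left(24 + 4\right) \sqrt{146} = 28 \sqrt{146}$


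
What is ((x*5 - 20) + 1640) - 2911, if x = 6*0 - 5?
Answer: -1316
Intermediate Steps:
x = -5 (x = 0 - 5 = -5)
((x*5 - 20) + 1640) - 2911 = ((-5*5 - 20) + 1640) - 2911 = ((-25 - 20) + 1640) - 2911 = (-45 + 1640) - 2911 = 1595 - 2911 = -1316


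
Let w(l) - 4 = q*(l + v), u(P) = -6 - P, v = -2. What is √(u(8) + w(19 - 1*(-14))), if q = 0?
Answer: I*√10 ≈ 3.1623*I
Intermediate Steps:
w(l) = 4 (w(l) = 4 + 0*(l - 2) = 4 + 0*(-2 + l) = 4 + 0 = 4)
√(u(8) + w(19 - 1*(-14))) = √((-6 - 1*8) + 4) = √((-6 - 8) + 4) = √(-14 + 4) = √(-10) = I*√10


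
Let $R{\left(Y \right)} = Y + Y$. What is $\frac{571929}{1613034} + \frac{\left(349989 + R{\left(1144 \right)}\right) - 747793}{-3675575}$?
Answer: $\frac{913382896573}{1976275814850} \approx 0.46217$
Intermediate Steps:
$R{\left(Y \right)} = 2 Y$
$\frac{571929}{1613034} + \frac{\left(349989 + R{\left(1144 \right)}\right) - 747793}{-3675575} = \frac{571929}{1613034} + \frac{\left(349989 + 2 \cdot 1144\right) - 747793}{-3675575} = 571929 \cdot \frac{1}{1613034} + \left(\left(349989 + 2288\right) - 747793\right) \left(- \frac{1}{3675575}\right) = \frac{190643}{537678} + \left(352277 - 747793\right) \left(- \frac{1}{3675575}\right) = \frac{190643}{537678} - - \frac{395516}{3675575} = \frac{190643}{537678} + \frac{395516}{3675575} = \frac{913382896573}{1976275814850}$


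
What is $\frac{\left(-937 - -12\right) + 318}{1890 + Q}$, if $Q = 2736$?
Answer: $- \frac{607}{4626} \approx -0.13121$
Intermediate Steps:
$\frac{\left(-937 - -12\right) + 318}{1890 + Q} = \frac{\left(-937 - -12\right) + 318}{1890 + 2736} = \frac{\left(-937 + 12\right) + 318}{4626} = \left(-925 + 318\right) \frac{1}{4626} = \left(-607\right) \frac{1}{4626} = - \frac{607}{4626}$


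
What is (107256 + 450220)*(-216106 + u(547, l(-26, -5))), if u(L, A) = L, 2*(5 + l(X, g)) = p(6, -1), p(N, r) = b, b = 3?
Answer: -120168969084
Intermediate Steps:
p(N, r) = 3
l(X, g) = -7/2 (l(X, g) = -5 + (½)*3 = -5 + 3/2 = -7/2)
(107256 + 450220)*(-216106 + u(547, l(-26, -5))) = (107256 + 450220)*(-216106 + 547) = 557476*(-215559) = -120168969084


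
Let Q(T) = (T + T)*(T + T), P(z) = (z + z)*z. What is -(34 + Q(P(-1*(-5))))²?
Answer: -100681156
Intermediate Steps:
P(z) = 2*z² (P(z) = (2*z)*z = 2*z²)
Q(T) = 4*T² (Q(T) = (2*T)*(2*T) = 4*T²)
-(34 + Q(P(-1*(-5))))² = -(34 + 4*(2*(-1*(-5))²)²)² = -(34 + 4*(2*5²)²)² = -(34 + 4*(2*25)²)² = -(34 + 4*50²)² = -(34 + 4*2500)² = -(34 + 10000)² = -1*10034² = -1*100681156 = -100681156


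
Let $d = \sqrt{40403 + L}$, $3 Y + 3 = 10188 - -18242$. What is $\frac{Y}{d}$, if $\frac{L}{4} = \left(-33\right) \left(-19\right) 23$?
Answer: $\frac{28427 \sqrt{98087}}{294261} \approx 30.255$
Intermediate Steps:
$L = 57684$ ($L = 4 \left(-33\right) \left(-19\right) 23 = 4 \cdot 627 \cdot 23 = 4 \cdot 14421 = 57684$)
$Y = \frac{28427}{3}$ ($Y = -1 + \frac{10188 - -18242}{3} = -1 + \frac{10188 + 18242}{3} = -1 + \frac{1}{3} \cdot 28430 = -1 + \frac{28430}{3} = \frac{28427}{3} \approx 9475.7$)
$d = \sqrt{98087}$ ($d = \sqrt{40403 + 57684} = \sqrt{98087} \approx 313.19$)
$\frac{Y}{d} = \frac{28427}{3 \sqrt{98087}} = \frac{28427 \frac{\sqrt{98087}}{98087}}{3} = \frac{28427 \sqrt{98087}}{294261}$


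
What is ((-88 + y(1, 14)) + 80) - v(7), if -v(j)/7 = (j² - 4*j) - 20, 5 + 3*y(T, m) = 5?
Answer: -1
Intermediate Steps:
y(T, m) = 0 (y(T, m) = -5/3 + (⅓)*5 = -5/3 + 5/3 = 0)
v(j) = 140 - 7*j² + 28*j (v(j) = -7*((j² - 4*j) - 20) = -7*(-20 + j² - 4*j) = 140 - 7*j² + 28*j)
((-88 + y(1, 14)) + 80) - v(7) = ((-88 + 0) + 80) - (140 - 7*7² + 28*7) = (-88 + 80) - (140 - 7*49 + 196) = -8 - (140 - 343 + 196) = -8 - 1*(-7) = -8 + 7 = -1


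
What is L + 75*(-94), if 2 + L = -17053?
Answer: -24105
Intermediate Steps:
L = -17055 (L = -2 - 17053 = -17055)
L + 75*(-94) = -17055 + 75*(-94) = -17055 - 7050 = -24105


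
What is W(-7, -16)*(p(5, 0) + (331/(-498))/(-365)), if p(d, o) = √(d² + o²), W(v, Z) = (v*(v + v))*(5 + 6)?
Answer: 490048559/90885 ≈ 5392.0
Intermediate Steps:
W(v, Z) = 22*v² (W(v, Z) = (v*(2*v))*11 = (2*v²)*11 = 22*v²)
W(-7, -16)*(p(5, 0) + (331/(-498))/(-365)) = (22*(-7)²)*(√(5² + 0²) + (331/(-498))/(-365)) = (22*49)*(√(25 + 0) + (331*(-1/498))*(-1/365)) = 1078*(√25 - 331/498*(-1/365)) = 1078*(5 + 331/181770) = 1078*(909181/181770) = 490048559/90885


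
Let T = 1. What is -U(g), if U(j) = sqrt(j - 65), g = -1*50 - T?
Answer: -2*I*sqrt(29) ≈ -10.77*I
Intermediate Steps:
g = -51 (g = -1*50 - 1*1 = -50 - 1 = -51)
U(j) = sqrt(-65 + j)
-U(g) = -sqrt(-65 - 51) = -sqrt(-116) = -2*I*sqrt(29)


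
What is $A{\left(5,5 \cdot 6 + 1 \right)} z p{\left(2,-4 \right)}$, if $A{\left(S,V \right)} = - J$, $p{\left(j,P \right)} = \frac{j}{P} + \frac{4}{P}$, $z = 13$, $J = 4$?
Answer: $78$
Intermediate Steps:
$p{\left(j,P \right)} = \frac{4}{P} + \frac{j}{P}$
$A{\left(S,V \right)} = -4$ ($A{\left(S,V \right)} = \left(-1\right) 4 = -4$)
$A{\left(5,5 \cdot 6 + 1 \right)} z p{\left(2,-4 \right)} = \left(-4\right) 13 \frac{4 + 2}{-4} = - 52 \left(\left(- \frac{1}{4}\right) 6\right) = \left(-52\right) \left(- \frac{3}{2}\right) = 78$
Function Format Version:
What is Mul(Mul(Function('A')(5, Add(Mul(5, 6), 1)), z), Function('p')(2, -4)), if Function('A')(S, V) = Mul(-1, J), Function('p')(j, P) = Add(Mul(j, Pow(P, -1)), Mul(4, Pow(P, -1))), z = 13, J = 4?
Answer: 78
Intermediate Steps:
Function('p')(j, P) = Add(Mul(4, Pow(P, -1)), Mul(j, Pow(P, -1)))
Function('A')(S, V) = -4 (Function('A')(S, V) = Mul(-1, 4) = -4)
Mul(Mul(Function('A')(5, Add(Mul(5, 6), 1)), z), Function('p')(2, -4)) = Mul(Mul(-4, 13), Mul(Pow(-4, -1), Add(4, 2))) = Mul(-52, Mul(Rational(-1, 4), 6)) = Mul(-52, Rational(-3, 2)) = 78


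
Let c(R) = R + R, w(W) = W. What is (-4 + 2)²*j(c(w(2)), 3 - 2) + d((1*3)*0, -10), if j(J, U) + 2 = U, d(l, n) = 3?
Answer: -1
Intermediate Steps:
c(R) = 2*R
j(J, U) = -2 + U
(-4 + 2)²*j(c(w(2)), 3 - 2) + d((1*3)*0, -10) = (-4 + 2)²*(-2 + (3 - 2)) + 3 = (-2)²*(-2 + 1) + 3 = 4*(-1) + 3 = -4 + 3 = -1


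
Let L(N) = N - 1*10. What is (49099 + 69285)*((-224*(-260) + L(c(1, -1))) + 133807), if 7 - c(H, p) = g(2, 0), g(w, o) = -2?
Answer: 22735173664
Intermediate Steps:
c(H, p) = 9 (c(H, p) = 7 - 1*(-2) = 7 + 2 = 9)
L(N) = -10 + N (L(N) = N - 10 = -10 + N)
(49099 + 69285)*((-224*(-260) + L(c(1, -1))) + 133807) = (49099 + 69285)*((-224*(-260) + (-10 + 9)) + 133807) = 118384*((58240 - 1) + 133807) = 118384*(58239 + 133807) = 118384*192046 = 22735173664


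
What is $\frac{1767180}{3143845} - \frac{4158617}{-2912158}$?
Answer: $\frac{3644070927361}{1831074673502} \approx 1.9901$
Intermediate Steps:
$\frac{1767180}{3143845} - \frac{4158617}{-2912158} = 1767180 \cdot \frac{1}{3143845} - - \frac{4158617}{2912158} = \frac{353436}{628769} + \frac{4158617}{2912158} = \frac{3644070927361}{1831074673502}$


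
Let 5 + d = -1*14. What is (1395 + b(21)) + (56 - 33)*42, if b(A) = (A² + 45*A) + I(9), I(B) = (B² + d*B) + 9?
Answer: 3666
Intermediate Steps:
d = -19 (d = -5 - 1*14 = -5 - 14 = -19)
I(B) = 9 + B² - 19*B (I(B) = (B² - 19*B) + 9 = 9 + B² - 19*B)
b(A) = -81 + A² + 45*A (b(A) = (A² + 45*A) + (9 + 9² - 19*9) = (A² + 45*A) + (9 + 81 - 171) = (A² + 45*A) - 81 = -81 + A² + 45*A)
(1395 + b(21)) + (56 - 33)*42 = (1395 + (-81 + 21² + 45*21)) + (56 - 33)*42 = (1395 + (-81 + 441 + 945)) + 23*42 = (1395 + 1305) + 966 = 2700 + 966 = 3666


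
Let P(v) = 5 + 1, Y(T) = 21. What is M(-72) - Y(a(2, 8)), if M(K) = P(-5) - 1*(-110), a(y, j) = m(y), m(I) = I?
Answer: 95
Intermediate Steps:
a(y, j) = y
P(v) = 6
M(K) = 116 (M(K) = 6 - 1*(-110) = 6 + 110 = 116)
M(-72) - Y(a(2, 8)) = 116 - 1*21 = 116 - 21 = 95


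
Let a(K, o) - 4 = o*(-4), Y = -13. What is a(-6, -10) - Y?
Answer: 57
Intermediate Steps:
a(K, o) = 4 - 4*o (a(K, o) = 4 + o*(-4) = 4 - 4*o)
a(-6, -10) - Y = (4 - 4*(-10)) - 1*(-13) = (4 + 40) + 13 = 44 + 13 = 57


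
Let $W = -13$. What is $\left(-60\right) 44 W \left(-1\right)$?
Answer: $-34320$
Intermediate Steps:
$\left(-60\right) 44 W \left(-1\right) = \left(-60\right) 44 \left(\left(-13\right) \left(-1\right)\right) = \left(-2640\right) 13 = -34320$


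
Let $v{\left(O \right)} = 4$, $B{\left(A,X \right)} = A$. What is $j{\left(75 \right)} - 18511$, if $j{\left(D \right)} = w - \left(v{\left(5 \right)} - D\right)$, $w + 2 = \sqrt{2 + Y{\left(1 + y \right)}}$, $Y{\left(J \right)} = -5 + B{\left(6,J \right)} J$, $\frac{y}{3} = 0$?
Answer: $-18442 + \sqrt{3} \approx -18440.0$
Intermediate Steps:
$y = 0$ ($y = 3 \cdot 0 = 0$)
$Y{\left(J \right)} = -5 + 6 J$
$w = -2 + \sqrt{3}$ ($w = -2 + \sqrt{2 - \left(5 - 6 \left(1 + 0\right)\right)} = -2 + \sqrt{2 + \left(-5 + 6 \cdot 1\right)} = -2 + \sqrt{2 + \left(-5 + 6\right)} = -2 + \sqrt{2 + 1} = -2 + \sqrt{3} \approx -0.26795$)
$j{\left(D \right)} = -6 + D + \sqrt{3}$ ($j{\left(D \right)} = \left(-2 + \sqrt{3}\right) - \left(4 - D\right) = \left(-2 + \sqrt{3}\right) + \left(-4 + D\right) = -6 + D + \sqrt{3}$)
$j{\left(75 \right)} - 18511 = \left(-6 + 75 + \sqrt{3}\right) - 18511 = \left(69 + \sqrt{3}\right) - 18511 = -18442 + \sqrt{3}$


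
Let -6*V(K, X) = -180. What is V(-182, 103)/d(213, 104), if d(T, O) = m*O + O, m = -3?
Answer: -15/104 ≈ -0.14423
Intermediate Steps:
V(K, X) = 30 (V(K, X) = -⅙*(-180) = 30)
d(T, O) = -2*O (d(T, O) = -3*O + O = -2*O)
V(-182, 103)/d(213, 104) = 30/((-2*104)) = 30/(-208) = 30*(-1/208) = -15/104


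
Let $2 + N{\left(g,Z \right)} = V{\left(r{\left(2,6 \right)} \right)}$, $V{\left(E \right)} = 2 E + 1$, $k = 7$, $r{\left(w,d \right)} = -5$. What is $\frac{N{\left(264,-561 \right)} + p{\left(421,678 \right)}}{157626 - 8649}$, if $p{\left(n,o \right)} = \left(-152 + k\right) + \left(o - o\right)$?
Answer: $- \frac{52}{49659} \approx -0.0010471$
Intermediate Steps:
$V{\left(E \right)} = 1 + 2 E$
$N{\left(g,Z \right)} = -11$ ($N{\left(g,Z \right)} = -2 + \left(1 + 2 \left(-5\right)\right) = -2 + \left(1 - 10\right) = -2 - 9 = -11$)
$p{\left(n,o \right)} = -145$ ($p{\left(n,o \right)} = \left(-152 + 7\right) + \left(o - o\right) = -145 + 0 = -145$)
$\frac{N{\left(264,-561 \right)} + p{\left(421,678 \right)}}{157626 - 8649} = \frac{-11 - 145}{157626 - 8649} = - \frac{156}{148977} = \left(-156\right) \frac{1}{148977} = - \frac{52}{49659}$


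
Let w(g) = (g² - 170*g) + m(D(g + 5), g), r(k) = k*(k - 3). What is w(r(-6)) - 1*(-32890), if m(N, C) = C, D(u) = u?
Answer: 26680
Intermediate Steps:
r(k) = k*(-3 + k)
w(g) = g² - 169*g (w(g) = (g² - 170*g) + g = g² - 169*g)
w(r(-6)) - 1*(-32890) = (-6*(-3 - 6))*(-169 - 6*(-3 - 6)) - 1*(-32890) = (-6*(-9))*(-169 - 6*(-9)) + 32890 = 54*(-169 + 54) + 32890 = 54*(-115) + 32890 = -6210 + 32890 = 26680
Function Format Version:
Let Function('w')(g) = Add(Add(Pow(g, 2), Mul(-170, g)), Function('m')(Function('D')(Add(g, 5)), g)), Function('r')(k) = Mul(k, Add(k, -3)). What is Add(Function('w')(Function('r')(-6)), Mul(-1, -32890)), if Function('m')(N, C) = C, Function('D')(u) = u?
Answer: 26680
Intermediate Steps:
Function('r')(k) = Mul(k, Add(-3, k))
Function('w')(g) = Add(Pow(g, 2), Mul(-169, g)) (Function('w')(g) = Add(Add(Pow(g, 2), Mul(-170, g)), g) = Add(Pow(g, 2), Mul(-169, g)))
Add(Function('w')(Function('r')(-6)), Mul(-1, -32890)) = Add(Mul(Mul(-6, Add(-3, -6)), Add(-169, Mul(-6, Add(-3, -6)))), Mul(-1, -32890)) = Add(Mul(Mul(-6, -9), Add(-169, Mul(-6, -9))), 32890) = Add(Mul(54, Add(-169, 54)), 32890) = Add(Mul(54, -115), 32890) = Add(-6210, 32890) = 26680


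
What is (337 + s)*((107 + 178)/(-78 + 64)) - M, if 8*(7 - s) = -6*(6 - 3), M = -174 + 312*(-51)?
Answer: 506091/56 ≈ 9037.3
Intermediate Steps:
M = -16086 (M = -174 - 15912 = -16086)
s = 37/4 (s = 7 - (-3)*(6 - 3)/4 = 7 - (-3)*3/4 = 7 - ⅛*(-18) = 7 + 9/4 = 37/4 ≈ 9.2500)
(337 + s)*((107 + 178)/(-78 + 64)) - M = (337 + 37/4)*((107 + 178)/(-78 + 64)) - 1*(-16086) = 1385*(285/(-14))/4 + 16086 = 1385*(285*(-1/14))/4 + 16086 = (1385/4)*(-285/14) + 16086 = -394725/56 + 16086 = 506091/56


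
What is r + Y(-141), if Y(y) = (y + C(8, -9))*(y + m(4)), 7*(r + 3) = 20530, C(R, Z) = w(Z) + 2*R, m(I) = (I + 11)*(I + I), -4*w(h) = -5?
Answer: 154801/28 ≈ 5528.6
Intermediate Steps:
w(h) = 5/4 (w(h) = -¼*(-5) = 5/4)
m(I) = 2*I*(11 + I) (m(I) = (11 + I)*(2*I) = 2*I*(11 + I))
C(R, Z) = 5/4 + 2*R
r = 20509/7 (r = -3 + (⅐)*20530 = -3 + 20530/7 = 20509/7 ≈ 2929.9)
Y(y) = (120 + y)*(69/4 + y) (Y(y) = (y + (5/4 + 2*8))*(y + 2*4*(11 + 4)) = (y + (5/4 + 16))*(y + 2*4*15) = (y + 69/4)*(y + 120) = (69/4 + y)*(120 + y) = (120 + y)*(69/4 + y))
r + Y(-141) = 20509/7 + (2070 + (-141)² + (549/4)*(-141)) = 20509/7 + (2070 + 19881 - 77409/4) = 20509/7 + 10395/4 = 154801/28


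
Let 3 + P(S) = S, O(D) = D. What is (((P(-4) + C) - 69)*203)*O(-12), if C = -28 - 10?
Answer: 277704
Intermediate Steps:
C = -38
P(S) = -3 + S
(((P(-4) + C) - 69)*203)*O(-12) = ((((-3 - 4) - 38) - 69)*203)*(-12) = (((-7 - 38) - 69)*203)*(-12) = ((-45 - 69)*203)*(-12) = -114*203*(-12) = -23142*(-12) = 277704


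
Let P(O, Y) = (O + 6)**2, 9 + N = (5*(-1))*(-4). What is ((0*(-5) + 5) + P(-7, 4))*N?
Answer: 66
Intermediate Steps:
N = 11 (N = -9 + (5*(-1))*(-4) = -9 - 5*(-4) = -9 + 20 = 11)
P(O, Y) = (6 + O)**2
((0*(-5) + 5) + P(-7, 4))*N = ((0*(-5) + 5) + (6 - 7)**2)*11 = ((0 + 5) + (-1)**2)*11 = (5 + 1)*11 = 6*11 = 66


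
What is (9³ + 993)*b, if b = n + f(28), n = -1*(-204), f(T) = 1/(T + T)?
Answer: 1405275/4 ≈ 3.5132e+5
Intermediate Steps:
f(T) = 1/(2*T)
n = 204
b = 11425/56 (b = 204 + (½)/28 = 204 + (½)*(1/28) = 204 + 1/56 = 11425/56 ≈ 204.02)
(9³ + 993)*b = (9³ + 993)*(11425/56) = (729 + 993)*(11425/56) = 1722*(11425/56) = 1405275/4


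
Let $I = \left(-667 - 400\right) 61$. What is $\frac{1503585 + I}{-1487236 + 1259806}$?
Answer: $- \frac{719249}{113715} \approx -6.325$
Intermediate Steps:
$I = -65087$ ($I = \left(-1067\right) 61 = -65087$)
$\frac{1503585 + I}{-1487236 + 1259806} = \frac{1503585 - 65087}{-1487236 + 1259806} = \frac{1438498}{-227430} = 1438498 \left(- \frac{1}{227430}\right) = - \frac{719249}{113715}$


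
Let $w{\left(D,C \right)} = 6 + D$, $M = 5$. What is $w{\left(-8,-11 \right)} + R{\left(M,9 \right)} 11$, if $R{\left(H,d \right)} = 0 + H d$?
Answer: $493$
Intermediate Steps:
$R{\left(H,d \right)} = H d$
$w{\left(-8,-11 \right)} + R{\left(M,9 \right)} 11 = \left(6 - 8\right) + 5 \cdot 9 \cdot 11 = -2 + 45 \cdot 11 = -2 + 495 = 493$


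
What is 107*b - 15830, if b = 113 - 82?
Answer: -12513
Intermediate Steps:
b = 31
107*b - 15830 = 107*31 - 15830 = 3317 - 15830 = -12513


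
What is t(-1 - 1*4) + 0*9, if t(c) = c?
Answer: -5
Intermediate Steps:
t(-1 - 1*4) + 0*9 = (-1 - 1*4) + 0*9 = (-1 - 4) + 0 = -5 + 0 = -5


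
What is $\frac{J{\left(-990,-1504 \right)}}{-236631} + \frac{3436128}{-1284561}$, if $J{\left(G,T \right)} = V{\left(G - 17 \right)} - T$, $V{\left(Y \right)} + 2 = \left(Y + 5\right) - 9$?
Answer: $- \frac{90413902691}{33774105999} \approx -2.677$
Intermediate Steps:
$V{\left(Y \right)} = -6 + Y$ ($V{\left(Y \right)} = -2 + \left(\left(Y + 5\right) - 9\right) = -2 + \left(\left(5 + Y\right) - 9\right) = -2 + \left(-4 + Y\right) = -6 + Y$)
$J{\left(G,T \right)} = -23 + G - T$ ($J{\left(G,T \right)} = \left(-6 + \left(G - 17\right)\right) - T = \left(-6 + \left(-17 + G\right)\right) - T = \left(-23 + G\right) - T = -23 + G - T$)
$\frac{J{\left(-990,-1504 \right)}}{-236631} + \frac{3436128}{-1284561} = \frac{-23 - 990 - -1504}{-236631} + \frac{3436128}{-1284561} = \left(-23 - 990 + 1504\right) \left(- \frac{1}{236631}\right) + 3436128 \left(- \frac{1}{1284561}\right) = 491 \left(- \frac{1}{236631}\right) - \frac{381792}{142729} = - \frac{491}{236631} - \frac{381792}{142729} = - \frac{90413902691}{33774105999}$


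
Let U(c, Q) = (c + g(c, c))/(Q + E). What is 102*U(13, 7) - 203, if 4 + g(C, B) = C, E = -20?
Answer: -4883/13 ≈ -375.62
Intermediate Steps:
g(C, B) = -4 + C
U(c, Q) = (-4 + 2*c)/(-20 + Q) (U(c, Q) = (c + (-4 + c))/(Q - 20) = (-4 + 2*c)/(-20 + Q))
102*U(13, 7) - 203 = 102*(2*(-2 + 13)/(-20 + 7)) - 203 = 102*(2*11/(-13)) - 203 = 102*(2*(-1/13)*11) - 203 = 102*(-22/13) - 203 = -2244/13 - 203 = -4883/13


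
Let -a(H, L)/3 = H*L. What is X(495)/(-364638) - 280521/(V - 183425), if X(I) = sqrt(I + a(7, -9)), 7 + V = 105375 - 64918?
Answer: 280521/142975 - sqrt(19)/60773 ≈ 1.9620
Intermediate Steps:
a(H, L) = -3*H*L
V = 40450 (V = -7 + (105375 - 64918) = -7 + 40457 = 40450)
X(I) = sqrt(189 + I) (X(I) = sqrt(I - 3*7*(-9)) = sqrt(I + 189) = sqrt(189 + I))
X(495)/(-364638) - 280521/(V - 183425) = sqrt(189 + 495)/(-364638) - 280521/(40450 - 183425) = sqrt(684)*(-1/364638) - 280521/(-142975) = (6*sqrt(19))*(-1/364638) - 280521*(-1/142975) = -sqrt(19)/60773 + 280521/142975 = 280521/142975 - sqrt(19)/60773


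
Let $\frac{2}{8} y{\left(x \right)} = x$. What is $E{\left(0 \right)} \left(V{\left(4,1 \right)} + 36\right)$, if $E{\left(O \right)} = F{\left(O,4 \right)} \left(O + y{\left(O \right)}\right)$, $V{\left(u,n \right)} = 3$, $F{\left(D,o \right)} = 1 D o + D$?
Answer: $0$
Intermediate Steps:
$F{\left(D,o \right)} = D + D o$ ($F{\left(D,o \right)} = D o + D = D + D o$)
$y{\left(x \right)} = 4 x$
$E{\left(O \right)} = 25 O^{2}$ ($E{\left(O \right)} = O \left(1 + 4\right) \left(O + 4 O\right) = O 5 \cdot 5 O = 5 O 5 O = 25 O^{2}$)
$E{\left(0 \right)} \left(V{\left(4,1 \right)} + 36\right) = 25 \cdot 0^{2} \left(3 + 36\right) = 25 \cdot 0 \cdot 39 = 0 \cdot 39 = 0$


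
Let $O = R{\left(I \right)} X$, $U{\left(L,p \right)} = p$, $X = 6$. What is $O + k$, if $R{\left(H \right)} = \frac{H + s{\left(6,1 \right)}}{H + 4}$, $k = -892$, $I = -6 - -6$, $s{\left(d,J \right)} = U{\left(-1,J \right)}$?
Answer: $- \frac{1781}{2} \approx -890.5$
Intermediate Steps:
$s{\left(d,J \right)} = J$
$I = 0$ ($I = -6 + 6 = 0$)
$R{\left(H \right)} = \frac{1 + H}{4 + H}$ ($R{\left(H \right)} = \frac{H + 1}{H + 4} = \frac{1 + H}{4 + H}$)
$O = \frac{3}{2}$ ($O = \frac{1 + 0}{4 + 0} \cdot 6 = \frac{1}{4} \cdot 1 \cdot 6 = \frac{1}{4} \cdot 6 = \frac{3}{2} \approx 1.5$)
$O + k = \frac{3}{2} - 892 = - \frac{1781}{2}$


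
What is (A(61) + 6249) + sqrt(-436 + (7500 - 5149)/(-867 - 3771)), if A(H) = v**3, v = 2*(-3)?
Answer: 6033 + I*sqrt(9389719122)/4638 ≈ 6033.0 + 20.893*I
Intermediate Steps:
v = -6
A(H) = -216 (A(H) = (-6)**3 = -216)
(A(61) + 6249) + sqrt(-436 + (7500 - 5149)/(-867 - 3771)) = (-216 + 6249) + sqrt(-436 + (7500 - 5149)/(-867 - 3771)) = 6033 + sqrt(-436 + 2351/(-4638)) = 6033 + sqrt(-436 + 2351*(-1/4638)) = 6033 + sqrt(-436 - 2351/4638) = 6033 + sqrt(-2024519/4638) = 6033 + I*sqrt(9389719122)/4638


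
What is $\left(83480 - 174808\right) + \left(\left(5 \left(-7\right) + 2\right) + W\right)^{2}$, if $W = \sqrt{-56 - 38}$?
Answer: $-91328 + \left(33 - i \sqrt{94}\right)^{2} \approx -90333.0 - 639.89 i$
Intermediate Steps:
$W = i \sqrt{94}$ ($W = \sqrt{-94} = i \sqrt{94} \approx 9.6954 i$)
$\left(83480 - 174808\right) + \left(\left(5 \left(-7\right) + 2\right) + W\right)^{2} = \left(83480 - 174808\right) + \left(\left(5 \left(-7\right) + 2\right) + i \sqrt{94}\right)^{2} = -91328 + \left(\left(-35 + 2\right) + i \sqrt{94}\right)^{2} = -91328 + \left(-33 + i \sqrt{94}\right)^{2}$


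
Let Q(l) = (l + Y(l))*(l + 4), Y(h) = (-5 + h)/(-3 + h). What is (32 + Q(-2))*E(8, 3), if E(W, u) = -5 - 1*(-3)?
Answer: -308/5 ≈ -61.600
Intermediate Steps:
Y(h) = (-5 + h)/(-3 + h)
E(W, u) = -2 (E(W, u) = -5 + 3 = -2)
Q(l) = (4 + l)*(l + (-5 + l)/(-3 + l)) (Q(l) = (l + (-5 + l)/(-3 + l))*(l + 4) = (l + (-5 + l)/(-3 + l))*(4 + l) = (4 + l)*(l + (-5 + l)/(-3 + l)))
(32 + Q(-2))*E(8, 3) = (32 + (-20 + (-2)³ - 13*(-2) + 2*(-2)²)/(-3 - 2))*(-2) = (32 + (-20 - 8 + 26 + 2*4)/(-5))*(-2) = (32 - (-20 - 8 + 26 + 8)/5)*(-2) = (32 - ⅕*6)*(-2) = (32 - 6/5)*(-2) = (154/5)*(-2) = -308/5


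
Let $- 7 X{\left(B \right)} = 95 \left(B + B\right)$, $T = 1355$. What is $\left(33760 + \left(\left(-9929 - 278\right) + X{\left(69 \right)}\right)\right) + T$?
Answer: $\frac{161246}{7} \approx 23035.0$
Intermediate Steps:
$X{\left(B \right)} = - \frac{190 B}{7}$ ($X{\left(B \right)} = - \frac{95 \left(B + B\right)}{7} = - \frac{95 \cdot 2 B}{7} = - \frac{190 B}{7}$)
$\left(33760 + \left(\left(-9929 - 278\right) + X{\left(69 \right)}\right)\right) + T = \left(33760 - \frac{84559}{7}\right) + 1355 = \frac{151761}{7} + 1355 = \frac{161246}{7}$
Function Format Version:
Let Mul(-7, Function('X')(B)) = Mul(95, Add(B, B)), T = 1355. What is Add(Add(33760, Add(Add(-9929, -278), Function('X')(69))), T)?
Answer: Rational(161246, 7) ≈ 23035.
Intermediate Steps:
Function('X')(B) = Mul(Rational(-190, 7), B) (Function('X')(B) = Mul(Rational(-1, 7), Mul(95, Add(B, B))) = Mul(Rational(-1, 7), Mul(95, Mul(2, B))) = Mul(Rational(-1, 7), Mul(190, B)) = Mul(Rational(-190, 7), B))
Add(Add(33760, Add(Add(-9929, -278), Function('X')(69))), T) = Add(Add(33760, Add(Add(-9929, -278), Mul(Rational(-190, 7), 69))), 1355) = Add(Add(33760, Add(-10207, Rational(-13110, 7))), 1355) = Add(Add(33760, Rational(-84559, 7)), 1355) = Add(Rational(151761, 7), 1355) = Rational(161246, 7)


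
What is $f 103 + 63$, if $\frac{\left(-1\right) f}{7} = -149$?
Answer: $107492$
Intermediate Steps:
$f = 1043$ ($f = \left(-7\right) \left(-149\right) = 1043$)
$f 103 + 63 = 1043 \cdot 103 + 63 = 107429 + 63 = 107492$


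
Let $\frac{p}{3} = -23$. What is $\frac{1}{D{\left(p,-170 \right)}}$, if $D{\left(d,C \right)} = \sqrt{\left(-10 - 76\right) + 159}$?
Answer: $\frac{\sqrt{73}}{73} \approx 0.11704$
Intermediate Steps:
$p = -69$ ($p = 3 \left(-23\right) = -69$)
$D{\left(d,C \right)} = \sqrt{73}$ ($D{\left(d,C \right)} = \sqrt{-86 + 159} = \sqrt{73}$)
$\frac{1}{D{\left(p,-170 \right)}} = \frac{1}{\sqrt{73}} = \frac{\sqrt{73}}{73}$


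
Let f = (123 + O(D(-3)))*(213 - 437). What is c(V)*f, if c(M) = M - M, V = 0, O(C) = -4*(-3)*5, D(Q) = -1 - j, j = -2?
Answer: 0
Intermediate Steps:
D(Q) = 1 (D(Q) = -1 - 1*(-2) = -1 + 2 = 1)
O(C) = 60 (O(C) = 12*5 = 60)
c(M) = 0
f = -40992 (f = (123 + 60)*(213 - 437) = 183*(-224) = -40992)
c(V)*f = 0*(-40992) = 0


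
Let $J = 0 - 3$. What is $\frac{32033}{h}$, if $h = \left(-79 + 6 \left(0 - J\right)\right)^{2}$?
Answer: $\frac{32033}{3721} \approx 8.6087$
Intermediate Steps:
$J = -3$
$h = 3721$ ($h = \left(-79 + 6 \left(0 - -3\right)\right)^{2} = \left(-79 + 6 \left(0 + 3\right)\right)^{2} = \left(-79 + 6 \cdot 3\right)^{2} = \left(-79 + 18\right)^{2} = \left(-61\right)^{2} = 3721$)
$\frac{32033}{h} = \frac{32033}{3721}$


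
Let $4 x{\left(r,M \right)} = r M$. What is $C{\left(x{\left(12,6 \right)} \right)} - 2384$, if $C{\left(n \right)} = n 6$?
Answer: $-2276$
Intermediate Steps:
$x{\left(r,M \right)} = \frac{M r}{4}$ ($x{\left(r,M \right)} = \frac{r M}{4} = \frac{M r}{4}$)
$C{\left(n \right)} = 6 n$
$C{\left(x{\left(12,6 \right)} \right)} - 2384 = 6 \cdot \frac{1}{4} \cdot 6 \cdot 12 - 2384 = 6 \cdot 18 - 2384 = 108 - 2384 = -2276$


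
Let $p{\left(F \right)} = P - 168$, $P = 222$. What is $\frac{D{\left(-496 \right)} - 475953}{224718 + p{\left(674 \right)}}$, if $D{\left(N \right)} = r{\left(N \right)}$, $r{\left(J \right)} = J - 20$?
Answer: $- \frac{158823}{74924} \approx -2.1198$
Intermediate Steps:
$r{\left(J \right)} = -20 + J$
$p{\left(F \right)} = 54$ ($p{\left(F \right)} = 222 - 168 = 54$)
$D{\left(N \right)} = -20 + N$
$\frac{D{\left(-496 \right)} - 475953}{224718 + p{\left(674 \right)}} = \frac{\left(-20 - 496\right) - 475953}{224718 + 54} = \frac{-516 - 475953}{224772} = \left(-476469\right) \frac{1}{224772} = - \frac{158823}{74924}$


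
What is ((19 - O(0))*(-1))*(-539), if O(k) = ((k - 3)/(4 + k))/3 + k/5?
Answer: 41503/4 ≈ 10376.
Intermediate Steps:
O(k) = k/5 + (-3 + k)/(3*(4 + k)) (O(k) = ((-3 + k)/(4 + k))*(⅓) + k*(⅕) = ((-3 + k)/(4 + k))*(⅓) + k/5 = (-3 + k)/(3*(4 + k)) + k/5 = k/5 + (-3 + k)/(3*(4 + k)))
((19 - O(0))*(-1))*(-539) = ((19 - (-15 + 3*0² + 17*0)/(15*(4 + 0)))*(-1))*(-539) = ((19 - (-15 + 3*0 + 0)/(15*4))*(-1))*(-539) = ((19 - (-15 + 0 + 0)/(15*4))*(-1))*(-539) = ((19 - (-15)/(15*4))*(-1))*(-539) = ((19 - 1*(-¼))*(-1))*(-539) = ((19 + ¼)*(-1))*(-539) = ((77/4)*(-1))*(-539) = -77/4*(-539) = 41503/4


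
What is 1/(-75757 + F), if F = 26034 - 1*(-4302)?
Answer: -1/45421 ≈ -2.2016e-5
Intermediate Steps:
F = 30336 (F = 26034 + 4302 = 30336)
1/(-75757 + F) = 1/(-75757 + 30336) = 1/(-45421) = -1/45421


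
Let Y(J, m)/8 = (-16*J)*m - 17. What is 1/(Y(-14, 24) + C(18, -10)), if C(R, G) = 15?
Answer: 1/42887 ≈ 2.3317e-5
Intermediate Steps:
Y(J, m) = -136 - 128*J*m (Y(J, m) = 8*((-16*J)*m - 17) = 8*(-16*J*m - 17) = 8*(-17 - 16*J*m) = -136 - 128*J*m)
1/(Y(-14, 24) + C(18, -10)) = 1/((-136 - 128*(-14)*24) + 15) = 1/((-136 + 43008) + 15) = 1/(42872 + 15) = 1/42887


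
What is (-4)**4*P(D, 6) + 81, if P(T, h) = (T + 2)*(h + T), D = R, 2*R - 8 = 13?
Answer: 52881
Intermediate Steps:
R = 21/2 (R = 4 + (1/2)*13 = 4 + 13/2 = 21/2 ≈ 10.500)
D = 21/2 ≈ 10.500
P(T, h) = (2 + T)*(T + h)
(-4)**4*P(D, 6) + 81 = (-4)**4*((21/2)**2 + 2*(21/2) + 2*6 + (21/2)*6) + 81 = 256*(441/4 + 21 + 12 + 63) + 81 = 256*(825/4) + 81 = 52800 + 81 = 52881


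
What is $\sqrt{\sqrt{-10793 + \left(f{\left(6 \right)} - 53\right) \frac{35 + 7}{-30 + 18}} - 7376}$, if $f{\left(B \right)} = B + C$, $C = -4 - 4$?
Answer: $\frac{\sqrt{-29504 + 2 i \sqrt{42402}}}{2} \approx 0.59939 + 85.886 i$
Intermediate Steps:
$C = -8$ ($C = -4 - 4 = -8$)
$f{\left(B \right)} = -8 + B$ ($f{\left(B \right)} = B - 8 = -8 + B$)
$\sqrt{\sqrt{-10793 + \left(f{\left(6 \right)} - 53\right) \frac{35 + 7}{-30 + 18}} - 7376} = \sqrt{\sqrt{-10793 + \left(\left(-8 + 6\right) - 53\right) \frac{35 + 7}{-30 + 18}} - 7376} = \sqrt{\sqrt{-10793 + \left(-2 - 53\right) \frac{42}{-12}} - 7376} = \sqrt{\sqrt{-10793 - 55 \cdot 42 \left(- \frac{1}{12}\right)} - 7376} = \sqrt{\sqrt{-10793 - - \frac{385}{2}} - 7376} = \sqrt{\sqrt{-10793 + \frac{385}{2}} - 7376} = \sqrt{\sqrt{- \frac{21201}{2}} - 7376} = \sqrt{\frac{i \sqrt{42402}}{2} - 7376} = \sqrt{-7376 + \frac{i \sqrt{42402}}{2}}$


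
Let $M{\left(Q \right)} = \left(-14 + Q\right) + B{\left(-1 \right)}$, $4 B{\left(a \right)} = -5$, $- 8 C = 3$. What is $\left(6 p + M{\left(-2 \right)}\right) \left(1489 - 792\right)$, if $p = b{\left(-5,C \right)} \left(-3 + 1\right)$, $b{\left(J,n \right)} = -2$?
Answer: $\frac{18819}{4} \approx 4704.8$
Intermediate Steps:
$C = - \frac{3}{8}$ ($C = \left(- \frac{1}{8}\right) 3 = - \frac{3}{8} \approx -0.375$)
$B{\left(a \right)} = - \frac{5}{4}$ ($B{\left(a \right)} = \frac{1}{4} \left(-5\right) = - \frac{5}{4}$)
$p = 4$ ($p = - 2 \left(-3 + 1\right) = \left(-2\right) \left(-2\right) = 4$)
$M{\left(Q \right)} = - \frac{61}{4} + Q$ ($M{\left(Q \right)} = \left(-14 + Q\right) - \frac{5}{4} = - \frac{61}{4} + Q$)
$\left(6 p + M{\left(-2 \right)}\right) \left(1489 - 792\right) = \left(6 \cdot 4 - \frac{69}{4}\right) \left(1489 - 792\right) = \left(24 - \frac{69}{4}\right) 697 = \frac{27}{4} \cdot 697 = \frac{18819}{4}$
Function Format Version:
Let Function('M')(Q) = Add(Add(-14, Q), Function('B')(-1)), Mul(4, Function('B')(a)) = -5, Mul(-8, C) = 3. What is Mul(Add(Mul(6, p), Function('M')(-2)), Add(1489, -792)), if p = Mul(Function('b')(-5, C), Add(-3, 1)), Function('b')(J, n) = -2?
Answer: Rational(18819, 4) ≈ 4704.8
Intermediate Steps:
C = Rational(-3, 8) (C = Mul(Rational(-1, 8), 3) = Rational(-3, 8) ≈ -0.37500)
Function('B')(a) = Rational(-5, 4) (Function('B')(a) = Mul(Rational(1, 4), -5) = Rational(-5, 4))
p = 4 (p = Mul(-2, Add(-3, 1)) = Mul(-2, -2) = 4)
Function('M')(Q) = Add(Rational(-61, 4), Q) (Function('M')(Q) = Add(Add(-14, Q), Rational(-5, 4)) = Add(Rational(-61, 4), Q))
Mul(Add(Mul(6, p), Function('M')(-2)), Add(1489, -792)) = Mul(Add(Mul(6, 4), Add(Rational(-61, 4), -2)), Add(1489, -792)) = Mul(Add(24, Rational(-69, 4)), 697) = Mul(Rational(27, 4), 697) = Rational(18819, 4)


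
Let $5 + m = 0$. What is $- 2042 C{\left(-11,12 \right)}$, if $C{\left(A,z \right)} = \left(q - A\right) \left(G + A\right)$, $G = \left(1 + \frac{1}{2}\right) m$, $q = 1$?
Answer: $453324$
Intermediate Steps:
$m = -5$ ($m = -5 + 0 = -5$)
$G = - \frac{15}{2}$ ($G = \left(1 + \frac{1}{2}\right) \left(-5\right) = \frac{3}{2} \left(-5\right) = - \frac{15}{2} \approx -7.5$)
$C{\left(A,z \right)} = \left(1 - A\right) \left(- \frac{15}{2} + A\right)$
$- 2042 C{\left(-11,12 \right)} = - 2042 \left(- \frac{15}{2} - \left(-11\right)^{2} + \frac{17}{2} \left(-11\right)\right) = - 2042 \left(- \frac{15}{2} - 121 - \frac{187}{2}\right) = \left(-2042\right) \left(-222\right) = 453324$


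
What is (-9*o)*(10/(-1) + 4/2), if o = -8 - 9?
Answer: -1224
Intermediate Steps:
o = -17
(-9*o)*(10/(-1) + 4/2) = (-9*(-17))*(10/(-1) + 4/2) = 153*(10*(-1) + 4*(1/2)) = 153*(-10 + 2) = 153*(-8) = -1224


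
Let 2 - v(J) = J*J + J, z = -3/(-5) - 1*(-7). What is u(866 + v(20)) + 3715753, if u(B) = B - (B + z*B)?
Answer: 18561741/5 ≈ 3.7123e+6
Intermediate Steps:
z = 38/5 (z = -3*(-⅕) + 7 = ⅗ + 7 = 38/5 ≈ 7.6000)
v(J) = 2 - J - J² (v(J) = 2 - (J*J + J) = 2 - (J² + J) = 2 - (J + J²) = 2 + (-J - J²) = 2 - J - J²)
u(B) = -38*B/5 (u(B) = B - (B + 38*B/5) = B - 43*B/5 = -38*B/5)
u(866 + v(20)) + 3715753 = -38*(866 + (2 - 1*20 - 1*20²))/5 + 3715753 = -38*(866 + (2 - 20 - 1*400))/5 + 3715753 = -38*(866 + (2 - 20 - 400))/5 + 3715753 = -38*(866 - 418)/5 + 3715753 = -38/5*448 + 3715753 = -17024/5 + 3715753 = 18561741/5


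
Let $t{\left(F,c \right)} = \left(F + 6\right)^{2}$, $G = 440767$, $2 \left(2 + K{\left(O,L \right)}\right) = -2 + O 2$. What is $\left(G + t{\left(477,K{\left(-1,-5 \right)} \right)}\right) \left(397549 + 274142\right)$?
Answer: $452757348696$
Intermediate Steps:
$K{\left(O,L \right)} = -3 + O$ ($K{\left(O,L \right)} = -2 + \frac{-2 + O 2}{2} = -2 + \frac{-2 + 2 O}{2} = -2 + \left(-1 + O\right) = -3 + O$)
$t{\left(F,c \right)} = \left(6 + F\right)^{2}$
$\left(G + t{\left(477,K{\left(-1,-5 \right)} \right)}\right) \left(397549 + 274142\right) = \left(440767 + \left(6 + 477\right)^{2}\right) \left(397549 + 274142\right) = \left(440767 + 483^{2}\right) 671691 = \left(440767 + 233289\right) 671691 = 674056 \cdot 671691 = 452757348696$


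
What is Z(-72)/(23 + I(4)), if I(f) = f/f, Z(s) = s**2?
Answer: 216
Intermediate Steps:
I(f) = 1
Z(-72)/(23 + I(4)) = (-72)**2/(23 + 1) = 5184/24 = (1/24)*5184 = 216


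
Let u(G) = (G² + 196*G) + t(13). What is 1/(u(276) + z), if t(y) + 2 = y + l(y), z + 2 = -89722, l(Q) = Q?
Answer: 1/40572 ≈ 2.4648e-5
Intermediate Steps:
z = -89724 (z = -2 - 89722 = -89724)
t(y) = -2 + 2*y (t(y) = -2 + (y + y) = -2 + 2*y)
u(G) = 24 + G² + 196*G (u(G) = (G² + 196*G) + (-2 + 2*13) = (G² + 196*G) + (-2 + 26) = (G² + 196*G) + 24 = 24 + G² + 196*G)
1/(u(276) + z) = 1/((24 + 276² + 196*276) - 89724) = 1/((24 + 76176 + 54096) - 89724) = 1/(130296 - 89724) = 1/40572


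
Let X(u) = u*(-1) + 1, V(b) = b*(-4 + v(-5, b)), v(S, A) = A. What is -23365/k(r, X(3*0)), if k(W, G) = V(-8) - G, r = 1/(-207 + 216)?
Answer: -4673/19 ≈ -245.95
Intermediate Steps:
V(b) = b*(-4 + b)
r = ⅑ (r = 1/9 = ⅑ ≈ 0.11111)
X(u) = 1 - u (X(u) = -u + 1 = 1 - u)
k(W, G) = 96 - G (k(W, G) = -8*(-4 - 8) - G = -8*(-12) - G = 96 - G)
-23365/k(r, X(3*0)) = -23365/(96 - (1 - 3*0)) = -23365/(96 - (1 - 1*0)) = -23365/(96 - (1 + 0)) = -23365/(96 - 1*1) = -23365/(96 - 1) = -23365/95 = -23365*1/95 = -4673/19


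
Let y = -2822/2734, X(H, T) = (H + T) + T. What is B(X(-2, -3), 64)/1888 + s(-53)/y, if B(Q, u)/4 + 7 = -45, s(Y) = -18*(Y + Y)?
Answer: -307790191/166498 ≈ -1848.6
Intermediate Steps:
s(Y) = -36*Y
X(H, T) = H + 2*T
y = -1411/1367 (y = -2822*1/2734 = -1411/1367 ≈ -1.0322)
B(Q, u) = -208 (B(Q, u) = -28 + 4*(-45) = -28 - 180 = -208)
B(X(-2, -3), 64)/1888 + s(-53)/y = -208/1888 + (-36*(-53))/(-1411/1367) = -208*1/1888 + 1908*(-1367/1411) = -13/118 - 2608236/1411 = -307790191/166498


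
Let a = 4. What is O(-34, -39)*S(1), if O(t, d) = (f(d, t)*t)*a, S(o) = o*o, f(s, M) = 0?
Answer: 0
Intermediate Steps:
S(o) = o²
O(t, d) = 0 (O(t, d) = (0*t)*4 = 0*4 = 0)
O(-34, -39)*S(1) = 0*1² = 0*1 = 0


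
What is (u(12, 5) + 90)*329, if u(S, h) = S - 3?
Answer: 32571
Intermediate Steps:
u(S, h) = -3 + S
(u(12, 5) + 90)*329 = ((-3 + 12) + 90)*329 = (9 + 90)*329 = 99*329 = 32571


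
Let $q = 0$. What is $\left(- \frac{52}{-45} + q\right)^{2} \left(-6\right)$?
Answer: $- \frac{5408}{675} \approx -8.0119$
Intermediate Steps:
$\left(- \frac{52}{-45} + q\right)^{2} \left(-6\right) = \left(- \frac{52}{-45} + 0\right)^{2} \left(-6\right) = \left(\left(-52\right) \left(- \frac{1}{45}\right) + 0\right)^{2} \left(-6\right) = \left(\frac{52}{45} + 0\right)^{2} \left(-6\right) = \left(\frac{52}{45}\right)^{2} \left(-6\right) = \frac{2704}{2025} \left(-6\right) = - \frac{5408}{675}$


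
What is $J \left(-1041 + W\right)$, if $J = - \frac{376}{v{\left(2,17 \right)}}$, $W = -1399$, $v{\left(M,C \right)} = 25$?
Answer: $\frac{183488}{5} \approx 36698.0$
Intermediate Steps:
$J = - \frac{376}{25} \approx -15.04$
$J \left(-1041 + W\right) = - \frac{376 \left(-1041 - 1399\right)}{25} = \left(- \frac{376}{25}\right) \left(-2440\right) = \frac{183488}{5}$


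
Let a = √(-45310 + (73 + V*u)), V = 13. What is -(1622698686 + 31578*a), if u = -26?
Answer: -1622698686 - 157890*I*√1823 ≈ -1.6227e+9 - 6.7414e+6*I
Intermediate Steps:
a = 5*I*√1823 (a = √(-45310 + (73 + 13*(-26))) = √(-45310 + (73 - 338)) = √(-45310 - 265) = √(-45575) = 5*I*√1823 ≈ 213.48*I)
-(1622698686 + 31578*a) = -(1622698686 + 157890*I*√1823) = -31578*(51387 + 5*I*√1823) = -1622698686 - 157890*I*√1823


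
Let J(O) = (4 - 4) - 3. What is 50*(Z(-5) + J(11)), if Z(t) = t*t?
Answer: 1100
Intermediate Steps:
J(O) = -3 (J(O) = 0 - 3 = -3)
Z(t) = t²
50*(Z(-5) + J(11)) = 50*((-5)² - 3) = 50*(25 - 3) = 50*22 = 1100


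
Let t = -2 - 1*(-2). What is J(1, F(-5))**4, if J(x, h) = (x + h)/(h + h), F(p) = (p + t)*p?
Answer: 28561/390625 ≈ 0.073116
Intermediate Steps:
t = 0 (t = -2 + 2 = 0)
F(p) = p**2 (F(p) = (p + 0)*p = p*p = p**2)
J(x, h) = (h + x)/(2*h) (J(x, h) = (h + x)/((2*h)) = (h + x)*(1/(2*h)) = (h + x)/(2*h))
J(1, F(-5))**4 = (((-5)**2 + 1)/(2*((-5)**2)))**4 = ((1/2)*(25 + 1)/25)**4 = ((1/2)*(1/25)*26)**4 = (13/25)**4 = 28561/390625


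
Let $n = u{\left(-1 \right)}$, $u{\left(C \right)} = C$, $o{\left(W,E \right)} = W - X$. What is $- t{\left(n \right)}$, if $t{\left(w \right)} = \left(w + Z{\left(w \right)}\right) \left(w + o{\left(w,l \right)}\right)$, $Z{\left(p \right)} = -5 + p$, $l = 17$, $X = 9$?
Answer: $-77$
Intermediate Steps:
$o{\left(W,E \right)} = -9 + W$ ($o{\left(W,E \right)} = W - 9 = -9 + W$)
$n = -1$
$t{\left(w \right)} = \left(-9 + 2 w\right) \left(-5 + 2 w\right)$ ($t{\left(w \right)} = \left(w + \left(-5 + w\right)\right) \left(w + \left(-9 + w\right)\right) = \left(-5 + 2 w\right) \left(-9 + 2 w\right) = \left(-9 + 2 w\right) \left(-5 + 2 w\right)$)
$- t{\left(n \right)} = - (45 - -28 + 4 \left(-1\right)^{2}) = - (45 + 28 + 4 \cdot 1) = - (45 + 28 + 4) = \left(-1\right) 77 = -77$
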